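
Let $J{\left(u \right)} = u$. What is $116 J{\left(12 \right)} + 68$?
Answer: $1460$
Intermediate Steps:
$116 J{\left(12 \right)} + 68 = 116 \cdot 12 + 68 = 1392 + 68 = 1460$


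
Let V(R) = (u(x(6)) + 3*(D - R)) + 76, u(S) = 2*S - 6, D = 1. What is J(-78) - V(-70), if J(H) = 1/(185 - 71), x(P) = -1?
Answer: -32033/114 ≈ -280.99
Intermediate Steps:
u(S) = -6 + 2*S
V(R) = 71 - 3*R (V(R) = ((-6 + 2*(-1)) + 3*(1 - R)) + 76 = ((-6 - 2) + (3 - 3*R)) + 76 = (-8 + (3 - 3*R)) + 76 = (-5 - 3*R) + 76 = 71 - 3*R)
J(H) = 1/114
J(-78) - V(-70) = 1/114 - (71 - 3*(-70)) = 1/114 - (71 + 210) = 1/114 - 1*281 = 1/114 - 281 = -32033/114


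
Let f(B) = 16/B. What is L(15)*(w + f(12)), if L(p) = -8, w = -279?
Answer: 6664/3 ≈ 2221.3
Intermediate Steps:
L(15)*(w + f(12)) = -8*(-279 + 16/12) = -8*(-279 + 16*(1/12)) = -8*(-279 + 4/3) = -8*(-833/3) = 6664/3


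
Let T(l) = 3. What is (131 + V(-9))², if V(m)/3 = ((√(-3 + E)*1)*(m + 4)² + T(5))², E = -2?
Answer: 83940589 - 8295300*I*√5 ≈ 8.3941e+7 - 1.8549e+7*I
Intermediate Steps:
V(m) = 3*(3 + I*√5*(4 + m)²)² (V(m) = 3*((√(-3 - 2)*1)*(m + 4)² + 3)² = 3*((√(-5)*1)*(4 + m)² + 3)² = 3*(((I*√5)*1)*(4 + m)² + 3)² = 3*((I*√5)*(4 + m)² + 3)² = 3*(I*√5*(4 + m)² + 3)² = 3*(3 + I*√5*(4 + m)²)²)
(131 + V(-9))² = (131 + 3*(3 + I*√5*(4 - 9)²)²)² = (131 + 3*(3 + I*√5*(-5)²)²)² = (131 + 3*(3 + I*√5*25)²)² = (131 + 3*(3 + 25*I*√5)²)²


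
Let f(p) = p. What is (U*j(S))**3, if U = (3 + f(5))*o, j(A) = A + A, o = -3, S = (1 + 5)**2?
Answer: -5159780352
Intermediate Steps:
S = 36 (S = 6**2 = 36)
j(A) = 2*A
U = -24 (U = (3 + 5)*(-3) = 8*(-3) = -24)
(U*j(S))**3 = (-48*36)**3 = (-24*72)**3 = (-1728)**3 = -5159780352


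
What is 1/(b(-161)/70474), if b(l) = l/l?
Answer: 70474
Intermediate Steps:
b(l) = 1
1/(b(-161)/70474) = 1/(1/70474) = 70474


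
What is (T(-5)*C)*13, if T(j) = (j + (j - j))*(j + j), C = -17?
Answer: -11050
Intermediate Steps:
T(j) = 2*j**2 (T(j) = (j + 0)*(2*j) = j*(2*j) = 2*j**2)
(T(-5)*C)*13 = ((2*(-5)**2)*(-17))*13 = ((2*25)*(-17))*13 = (50*(-17))*13 = -850*13 = -11050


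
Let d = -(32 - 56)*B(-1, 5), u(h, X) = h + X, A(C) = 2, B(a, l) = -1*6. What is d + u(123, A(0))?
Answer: -19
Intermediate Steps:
B(a, l) = -6
u(h, X) = X + h
d = -144 (d = -(32 - 56)*(-6) = -(-24)*(-6) = -1*144 = -144)
d + u(123, A(0)) = -144 + (2 + 123) = -144 + 125 = -19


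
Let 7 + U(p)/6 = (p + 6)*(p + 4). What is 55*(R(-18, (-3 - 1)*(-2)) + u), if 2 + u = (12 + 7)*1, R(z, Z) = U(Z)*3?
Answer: 160325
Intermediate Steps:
U(p) = -42 + 6*(4 + p)*(6 + p) (U(p) = -42 + 6*((p + 6)*(p + 4)) = -42 + 6*((6 + p)*(4 + p)) = -42 + 6*((4 + p)*(6 + p)) = -42 + 6*(4 + p)*(6 + p))
R(z, Z) = 306 + 18*Z**2 + 180*Z (R(z, Z) = (102 + 6*Z**2 + 60*Z)*3 = 306 + 18*Z**2 + 180*Z)
u = 17 (u = -2 + (12 + 7)*1 = -2 + 19*1 = -2 + 19 = 17)
55*(R(-18, (-3 - 1)*(-2)) + u) = 55*((306 + 18*((-3 - 1)*(-2))**2 + 180*((-3 - 1)*(-2))) + 17) = 55*((306 + 18*(-4*(-2))**2 + 180*(-4*(-2))) + 17) = 55*((306 + 18*8**2 + 180*8) + 17) = 55*((306 + 18*64 + 1440) + 17) = 55*((306 + 1152 + 1440) + 17) = 55*(2898 + 17) = 55*2915 = 160325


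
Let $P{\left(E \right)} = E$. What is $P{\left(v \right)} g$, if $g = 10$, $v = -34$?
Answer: $-340$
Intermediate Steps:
$P{\left(v \right)} g = \left(-34\right) 10 = -340$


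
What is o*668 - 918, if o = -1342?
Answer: -897374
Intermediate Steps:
o*668 - 918 = -1342*668 - 918 = -896456 - 918 = -897374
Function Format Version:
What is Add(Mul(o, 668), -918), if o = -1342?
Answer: -897374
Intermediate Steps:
Add(Mul(o, 668), -918) = Add(Mul(-1342, 668), -918) = Add(-896456, -918) = -897374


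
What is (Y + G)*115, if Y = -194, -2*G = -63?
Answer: -37375/2 ≈ -18688.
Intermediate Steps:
G = 63/2 (G = -½*(-63) = 63/2 ≈ 31.500)
(Y + G)*115 = (-194 + 63/2)*115 = -325/2*115 = -37375/2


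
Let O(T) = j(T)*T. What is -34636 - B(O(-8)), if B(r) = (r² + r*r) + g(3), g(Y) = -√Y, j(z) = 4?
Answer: -36684 + √3 ≈ -36682.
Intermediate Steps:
O(T) = 4*T
B(r) = -√3 + 2*r² (B(r) = (r² + r*r) - √3 = (r² + r²) - √3 = 2*r² - √3 = -√3 + 2*r²)
-34636 - B(O(-8)) = -34636 - (-√3 + 2*(4*(-8))²) = -34636 - (-√3 + 2*(-32)²) = -34636 - (-√3 + 2*1024) = -34636 - (-√3 + 2048) = -34636 - (2048 - √3) = -34636 + (-2048 + √3) = -36684 + √3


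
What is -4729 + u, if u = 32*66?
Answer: -2617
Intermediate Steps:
u = 2112
-4729 + u = -4729 + 2112 = -2617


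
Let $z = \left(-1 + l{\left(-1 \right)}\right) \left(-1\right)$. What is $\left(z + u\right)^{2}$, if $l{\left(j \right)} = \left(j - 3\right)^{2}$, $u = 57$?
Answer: $1764$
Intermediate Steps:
$l{\left(j \right)} = \left(-3 + j\right)^{2}$
$z = -15$ ($z = \left(-1 + \left(-3 - 1\right)^{2}\right) \left(-1\right) = \left(-1 + \left(-4\right)^{2}\right) \left(-1\right) = \left(-1 + 16\right) \left(-1\right) = 15 \left(-1\right) = -15$)
$\left(z + u\right)^{2} = \left(-15 + 57\right)^{2} = 42^{2} = 1764$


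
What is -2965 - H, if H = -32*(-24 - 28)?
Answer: -4629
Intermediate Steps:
H = 1664 (H = -32*(-52) = 1664)
-2965 - H = -2965 - 1*1664 = -2965 - 1664 = -4629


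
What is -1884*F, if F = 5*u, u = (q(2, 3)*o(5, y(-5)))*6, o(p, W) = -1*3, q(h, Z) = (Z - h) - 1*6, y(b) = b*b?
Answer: -847800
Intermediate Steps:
y(b) = b**2
q(h, Z) = -6 + Z - h (q(h, Z) = (Z - h) - 6 = -6 + Z - h)
o(p, W) = -3
u = 90 (u = ((-6 + 3 - 1*2)*(-3))*6 = ((-6 + 3 - 2)*(-3))*6 = -5*(-3)*6 = 15*6 = 90)
F = 450 (F = 5*90 = 450)
-1884*F = -1884*450 = -847800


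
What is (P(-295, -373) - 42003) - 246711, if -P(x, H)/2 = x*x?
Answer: -462764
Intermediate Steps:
P(x, H) = -2*x² (P(x, H) = -2*x*x = -2*x²)
(P(-295, -373) - 42003) - 246711 = (-2*(-295)² - 42003) - 246711 = (-2*87025 - 42003) - 246711 = (-174050 - 42003) - 246711 = -216053 - 246711 = -462764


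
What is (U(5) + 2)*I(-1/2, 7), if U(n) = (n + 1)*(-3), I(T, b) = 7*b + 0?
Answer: -784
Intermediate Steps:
I(T, b) = 7*b
U(n) = -3 - 3*n (U(n) = (1 + n)*(-3) = -3 - 3*n)
(U(5) + 2)*I(-1/2, 7) = ((-3 - 3*5) + 2)*(7*7) = ((-3 - 15) + 2)*49 = (-18 + 2)*49 = -16*49 = -784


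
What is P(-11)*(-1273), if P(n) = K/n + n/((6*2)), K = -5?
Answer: 77653/132 ≈ 588.28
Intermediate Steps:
P(n) = -5/n + n/12 (P(n) = -5/n + n/((6*2)) = -5/n + n/12)
P(-11)*(-1273) = (-5/(-11) + (1/12)*(-11))*(-1273) = (-5*(-1/11) - 11/12)*(-1273) = (5/11 - 11/12)*(-1273) = -61/132*(-1273) = 77653/132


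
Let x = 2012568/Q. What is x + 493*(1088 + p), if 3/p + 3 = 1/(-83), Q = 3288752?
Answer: 13768914812648/25693375 ≈ 5.3589e+5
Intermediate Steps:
p = -249/250 (p = 3/(-3 + 1/(-83)) = 3/(-3 - 1/83) = 3/(-250/83) = 3*(-83/250) = -249/250 ≈ -0.99600)
x = 251571/411094 (x = 2012568/3288752 = 2012568*(1/3288752) = 251571/411094 ≈ 0.61195)
x + 493*(1088 + p) = 251571/411094 + 493*(1088 - 249/250) = 251571/411094 + 493*(271751/250) = 251571/411094 + 133973243/250 = 13768914812648/25693375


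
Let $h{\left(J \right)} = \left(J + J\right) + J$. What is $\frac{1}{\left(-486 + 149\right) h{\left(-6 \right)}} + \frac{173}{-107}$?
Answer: $- \frac{1049311}{649062} \approx -1.6167$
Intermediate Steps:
$h{\left(J \right)} = 3 J$ ($h{\left(J \right)} = 2 J + J = 3 J$)
$\frac{1}{\left(-486 + 149\right) h{\left(-6 \right)}} + \frac{173}{-107} = \frac{1}{\left(-486 + 149\right) 3 \left(-6\right)} + \frac{173}{-107} = \frac{1}{\left(-337\right) \left(-18\right)} + 173 \left(- \frac{1}{107}\right) = \left(- \frac{1}{337}\right) \left(- \frac{1}{18}\right) - \frac{173}{107} = \frac{1}{6066} - \frac{173}{107} = - \frac{1049311}{649062}$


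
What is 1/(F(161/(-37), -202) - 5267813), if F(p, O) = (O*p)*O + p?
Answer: -37/201478686 ≈ -1.8364e-7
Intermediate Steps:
F(p, O) = p + p*O**2 (F(p, O) = p*O**2 + p = p + p*O**2)
1/(F(161/(-37), -202) - 5267813) = 1/((161/(-37))*(1 + (-202)**2) - 5267813) = 1/((161*(-1/37))*(1 + 40804) - 5267813) = 1/(-161/37*40805 - 5267813) = 1/(-6569605/37 - 5267813) = 1/(-201478686/37) = -37/201478686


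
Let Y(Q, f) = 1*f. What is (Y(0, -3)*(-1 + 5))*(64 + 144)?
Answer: -2496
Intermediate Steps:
Y(Q, f) = f
(Y(0, -3)*(-1 + 5))*(64 + 144) = (-3*(-1 + 5))*(64 + 144) = -3*4*208 = -12*208 = -2496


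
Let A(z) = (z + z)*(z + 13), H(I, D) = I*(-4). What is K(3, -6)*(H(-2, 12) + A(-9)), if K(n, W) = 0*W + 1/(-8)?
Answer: 8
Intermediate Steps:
H(I, D) = -4*I
A(z) = 2*z*(13 + z) (A(z) = (2*z)*(13 + z) = 2*z*(13 + z))
K(n, W) = -⅛ (K(n, W) = 0 - ⅛ = -⅛)
K(3, -6)*(H(-2, 12) + A(-9)) = -(-4*(-2) + 2*(-9)*(13 - 9))/8 = -(8 + 2*(-9)*4)/8 = -(8 - 72)/8 = -⅛*(-64) = 8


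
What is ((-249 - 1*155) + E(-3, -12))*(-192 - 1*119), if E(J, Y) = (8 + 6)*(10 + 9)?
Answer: 42918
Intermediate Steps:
E(J, Y) = 266 (E(J, Y) = 14*19 = 266)
((-249 - 1*155) + E(-3, -12))*(-192 - 1*119) = ((-249 - 1*155) + 266)*(-192 - 1*119) = ((-249 - 155) + 266)*(-192 - 119) = (-404 + 266)*(-311) = -138*(-311) = 42918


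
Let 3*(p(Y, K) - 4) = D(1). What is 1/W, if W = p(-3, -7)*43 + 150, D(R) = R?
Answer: 3/1009 ≈ 0.0029732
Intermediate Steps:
p(Y, K) = 13/3 (p(Y, K) = 4 + (1/3)*1 = 4 + 1/3 = 13/3)
W = 1009/3 (W = (13/3)*43 + 150 = 559/3 + 150 = 1009/3 ≈ 336.33)
1/W = 1/(1009/3) = 3/1009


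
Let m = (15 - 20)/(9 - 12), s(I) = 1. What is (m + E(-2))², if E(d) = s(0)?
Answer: 64/9 ≈ 7.1111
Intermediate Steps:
E(d) = 1
m = 5/3 (m = -5/(-3) = -5*(-⅓) = 5/3 ≈ 1.6667)
(m + E(-2))² = (5/3 + 1)² = (8/3)² = 64/9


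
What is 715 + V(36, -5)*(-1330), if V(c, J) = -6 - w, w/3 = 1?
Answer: 12685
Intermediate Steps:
w = 3 (w = 3*1 = 3)
V(c, J) = -9 (V(c, J) = -6 - 1*3 = -6 - 3 = -9)
715 + V(36, -5)*(-1330) = 715 - 9*(-1330) = 715 + 11970 = 12685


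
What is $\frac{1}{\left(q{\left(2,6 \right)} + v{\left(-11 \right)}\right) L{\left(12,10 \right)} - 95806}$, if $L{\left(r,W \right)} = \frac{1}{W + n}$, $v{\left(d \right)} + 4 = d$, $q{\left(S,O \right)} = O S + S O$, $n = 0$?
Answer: $- \frac{10}{958051} \approx -1.0438 \cdot 10^{-5}$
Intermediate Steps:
$q{\left(S,O \right)} = 2 O S$ ($q{\left(S,O \right)} = O S + O S = 2 O S$)
$v{\left(d \right)} = -4 + d$
$L{\left(r,W \right)} = \frac{1}{W}$ ($L{\left(r,W \right)} = \frac{1}{W + 0} = \frac{1}{W}$)
$\frac{1}{\left(q{\left(2,6 \right)} + v{\left(-11 \right)}\right) L{\left(12,10 \right)} - 95806} = \frac{1}{\frac{2 \cdot 6 \cdot 2 - 15}{10} - 95806} = \frac{1}{\left(24 - 15\right) \frac{1}{10} - 95806} = \frac{1}{9 \cdot \frac{1}{10} - 95806} = \frac{1}{\frac{9}{10} - 95806} = \frac{1}{- \frac{958051}{10}} = - \frac{10}{958051}$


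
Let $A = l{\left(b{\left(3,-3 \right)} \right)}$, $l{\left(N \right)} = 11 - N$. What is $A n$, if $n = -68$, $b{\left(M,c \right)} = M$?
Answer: $-544$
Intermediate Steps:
$A = 8$ ($A = 11 - 3 = 8$)
$A n = 8 \left(-68\right) = -544$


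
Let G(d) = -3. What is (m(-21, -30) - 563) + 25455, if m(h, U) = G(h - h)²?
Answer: 24901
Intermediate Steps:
m(h, U) = 9 (m(h, U) = (-3)² = 9)
(m(-21, -30) - 563) + 25455 = (9 - 563) + 25455 = -554 + 25455 = 24901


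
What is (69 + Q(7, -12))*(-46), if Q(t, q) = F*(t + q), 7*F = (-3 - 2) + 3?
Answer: -22678/7 ≈ -3239.7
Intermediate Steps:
F = -2/7 (F = ((-3 - 2) + 3)/7 = (-5 + 3)/7 = (⅐)*(-2) = -2/7 ≈ -0.28571)
Q(t, q) = -2*q/7 - 2*t/7 (Q(t, q) = -2*(t + q)/7 = -2*(q + t)/7 = -2*q/7 - 2*t/7)
(69 + Q(7, -12))*(-46) = (69 + (-2/7*(-12) - 2/7*7))*(-46) = (69 + (24/7 - 2))*(-46) = (69 + 10/7)*(-46) = (493/7)*(-46) = -22678/7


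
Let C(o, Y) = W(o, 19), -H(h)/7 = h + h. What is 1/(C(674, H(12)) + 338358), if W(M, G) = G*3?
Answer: 1/338415 ≈ 2.9550e-6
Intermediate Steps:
H(h) = -14*h (H(h) = -7*(h + h) = -14*h)
W(M, G) = 3*G
C(o, Y) = 57 (C(o, Y) = 3*19 = 57)
1/(C(674, H(12)) + 338358) = 1/(57 + 338358) = 1/338415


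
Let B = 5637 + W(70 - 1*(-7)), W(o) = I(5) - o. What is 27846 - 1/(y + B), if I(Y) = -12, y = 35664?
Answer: 1147589351/41212 ≈ 27846.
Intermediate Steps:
W(o) = -12 - o
B = 5548 (B = 5637 + (-12 - (70 - 1*(-7))) = 5637 + (-12 - (70 + 7)) = 5637 + (-12 - 1*77) = 5637 + (-12 - 77) = 5637 - 89 = 5548)
27846 - 1/(y + B) = 27846 - 1/(35664 + 5548) = 27846 - 1/41212 = 1147589351/41212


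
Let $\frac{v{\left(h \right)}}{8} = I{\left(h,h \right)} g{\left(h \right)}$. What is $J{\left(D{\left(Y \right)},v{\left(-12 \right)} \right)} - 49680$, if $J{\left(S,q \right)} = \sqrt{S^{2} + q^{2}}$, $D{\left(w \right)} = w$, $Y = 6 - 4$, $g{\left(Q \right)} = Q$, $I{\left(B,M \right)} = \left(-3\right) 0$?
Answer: $-49678$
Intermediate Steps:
$I{\left(B,M \right)} = 0$
$v{\left(h \right)} = 0$ ($v{\left(h \right)} = 8 \cdot 0 h = 8 \cdot 0 = 0$)
$Y = 2$
$J{\left(D{\left(Y \right)},v{\left(-12 \right)} \right)} - 49680 = \sqrt{2^{2} + 0^{2}} - 49680 = \sqrt{4 + 0} - 49680 = \sqrt{4} - 49680 = 2 - 49680 = -49678$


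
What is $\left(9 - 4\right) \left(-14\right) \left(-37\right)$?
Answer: $2590$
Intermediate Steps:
$\left(9 - 4\right) \left(-14\right) \left(-37\right) = 5 \left(-14\right) \left(-37\right) = \left(-70\right) \left(-37\right) = 2590$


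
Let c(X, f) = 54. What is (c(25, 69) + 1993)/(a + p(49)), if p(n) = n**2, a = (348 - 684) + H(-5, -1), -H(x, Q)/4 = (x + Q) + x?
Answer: 2047/2109 ≈ 0.97060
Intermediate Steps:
H(x, Q) = -8*x - 4*Q (H(x, Q) = -4*((x + Q) + x) = -4*((Q + x) + x) = -4*(Q + 2*x) = -8*x - 4*Q)
a = -292 (a = (348 - 684) + (-8*(-5) - 4*(-1)) = -336 + (40 + 4) = -336 + 44 = -292)
(c(25, 69) + 1993)/(a + p(49)) = (54 + 1993)/(-292 + 49**2) = 2047/(-292 + 2401) = 2047/2109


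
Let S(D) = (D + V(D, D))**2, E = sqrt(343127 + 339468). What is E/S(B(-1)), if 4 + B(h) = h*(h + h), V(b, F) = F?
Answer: sqrt(682595)/16 ≈ 51.637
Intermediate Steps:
B(h) = -4 + 2*h**2 (B(h) = -4 + h*(h + h) = -4 + h*(2*h) = -4 + 2*h**2)
E = sqrt(682595) ≈ 826.19
S(D) = 4*D**2 (S(D) = (D + D)**2 = (2*D)**2 = 4*D**2)
E/S(B(-1)) = sqrt(682595)/((4*(-4 + 2*(-1)**2)**2)) = sqrt(682595)/((4*(-4 + 2*1)**2)) = sqrt(682595)/((4*(-4 + 2)**2)) = sqrt(682595)/((4*(-2)**2)) = sqrt(682595)/((4*4)) = sqrt(682595)/16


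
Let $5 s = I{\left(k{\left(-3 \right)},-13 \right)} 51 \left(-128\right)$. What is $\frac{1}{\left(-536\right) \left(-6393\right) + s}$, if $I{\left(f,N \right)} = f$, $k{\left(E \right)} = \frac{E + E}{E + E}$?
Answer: $\frac{5}{17126712} \approx 2.9194 \cdot 10^{-7}$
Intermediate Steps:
$k{\left(E \right)} = 1$ ($k{\left(E \right)} = \frac{2 E}{2 E} = 2 E \frac{1}{2 E} = 1$)
$s = - \frac{6528}{5}$ ($s = \frac{1 \cdot 51 \left(-128\right)}{5} = \frac{51 \left(-128\right)}{5} = \frac{1}{5} \left(-6528\right) = - \frac{6528}{5} \approx -1305.6$)
$\frac{1}{\left(-536\right) \left(-6393\right) + s} = \frac{1}{\left(-536\right) \left(-6393\right) - \frac{6528}{5}} = \frac{1}{3426648 - \frac{6528}{5}} = \frac{1}{\frac{17126712}{5}} = \frac{5}{17126712}$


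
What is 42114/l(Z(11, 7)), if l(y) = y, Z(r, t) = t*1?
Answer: 42114/7 ≈ 6016.3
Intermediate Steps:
Z(r, t) = t
42114/l(Z(11, 7)) = 42114/7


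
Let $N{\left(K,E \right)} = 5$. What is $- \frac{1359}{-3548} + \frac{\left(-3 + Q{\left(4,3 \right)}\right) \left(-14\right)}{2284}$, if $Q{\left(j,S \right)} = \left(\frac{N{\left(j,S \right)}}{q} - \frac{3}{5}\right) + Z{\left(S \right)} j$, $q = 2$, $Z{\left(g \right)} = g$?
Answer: $\frac{800791}{2532385} \approx 0.31622$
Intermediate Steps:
$Q{\left(j,S \right)} = \frac{19}{10} + S j$ ($Q{\left(j,S \right)} = \left(\frac{5}{2} - \frac{3}{5}\right) + S j = \frac{19}{10} + S j$)
$- \frac{1359}{-3548} + \frac{\left(-3 + Q{\left(4,3 \right)}\right) \left(-14\right)}{2284} = - \frac{1359}{-3548} + \frac{\left(-3 + \left(\frac{19}{10} + 3 \cdot 4\right)\right) \left(-14\right)}{2284} = \left(-1359\right) \left(- \frac{1}{3548}\right) + \left(-3 + \left(\frac{19}{10} + 12\right)\right) \left(-14\right) \frac{1}{2284} = \frac{1359}{3548} + \left(-3 + \frac{139}{10}\right) \left(-14\right) \frac{1}{2284} = \frac{1359}{3548} + \frac{109}{10} \left(-14\right) \frac{1}{2284} = \frac{1359}{3548} - \frac{763}{11420} = \frac{800791}{2532385}$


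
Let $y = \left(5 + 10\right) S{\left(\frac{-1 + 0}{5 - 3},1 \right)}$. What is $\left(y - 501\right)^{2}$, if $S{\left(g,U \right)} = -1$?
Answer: $266256$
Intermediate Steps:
$y = -15$ ($y = \left(5 + 10\right) \left(-1\right) = 15 \left(-1\right) = -15$)
$\left(y - 501\right)^{2} = \left(-15 - 501\right)^{2} = \left(-516\right)^{2} = 266256$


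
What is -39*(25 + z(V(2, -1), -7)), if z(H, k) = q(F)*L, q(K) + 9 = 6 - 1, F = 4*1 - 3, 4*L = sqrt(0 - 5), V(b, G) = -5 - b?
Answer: -975 + 39*I*sqrt(5) ≈ -975.0 + 87.207*I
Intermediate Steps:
L = I*sqrt(5)/4 (L = sqrt(0 - 5)/4 = sqrt(-5)/4 = (I*sqrt(5))/4 = I*sqrt(5)/4 ≈ 0.55902*I)
F = 1 (F = 4 - 3 = 1)
q(K) = -4 (q(K) = -9 + (6 - 1) = -9 + 5 = -4)
z(H, k) = -I*sqrt(5)
-39*(25 + z(V(2, -1), -7)) = -39*(25 - I*sqrt(5)) = -975 + 39*I*sqrt(5)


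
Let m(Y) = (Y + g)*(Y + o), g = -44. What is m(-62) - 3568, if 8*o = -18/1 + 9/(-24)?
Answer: 103919/32 ≈ 3247.5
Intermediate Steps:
o = -147/64 (o = (-18/1 + 9/(-24))/8 = (-18*1 + 9*(-1/24))/8 = (-18 - 3/8)/8 = (1/8)*(-147/8) = -147/64 ≈ -2.2969)
m(Y) = (-44 + Y)*(-147/64 + Y) (m(Y) = (Y - 44)*(Y - 147/64) = (-44 + Y)*(-147/64 + Y))
m(-62) - 3568 = (1617/16 + (-62)**2 - 2963/64*(-62)) - 3568 = (1617/16 + 3844 + 91853/32) - 3568 = 218095/32 - 3568 = 103919/32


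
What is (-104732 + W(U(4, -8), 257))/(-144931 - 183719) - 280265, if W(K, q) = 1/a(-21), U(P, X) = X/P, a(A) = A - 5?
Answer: -2394833675467/8544900 ≈ -2.8026e+5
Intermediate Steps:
a(A) = -5 + A
W(K, q) = -1/26 (W(K, q) = 1/(-5 - 21) = 1/(-26) = -1/26)
(-104732 + W(U(4, -8), 257))/(-144931 - 183719) - 280265 = (-104732 - 1/26)/(-144931 - 183719) - 280265 = -2723033/26/(-328650) - 280265 = -2723033/26*(-1/328650) - 280265 = 2723033/8544900 - 280265 = -2394833675467/8544900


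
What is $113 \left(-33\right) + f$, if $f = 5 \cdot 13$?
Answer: $-3664$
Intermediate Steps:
$f = 65$
$113 \left(-33\right) + f = 113 \left(-33\right) + 65 = -3729 + 65 = -3664$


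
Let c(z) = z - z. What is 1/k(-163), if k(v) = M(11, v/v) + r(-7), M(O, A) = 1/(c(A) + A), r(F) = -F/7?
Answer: ½ ≈ 0.50000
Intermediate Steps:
r(F) = -F/7 (r(F) = -F*(⅐) = -F/7)
c(z) = 0
M(O, A) = 1/A (M(O, A) = 1/(0 + A) = 1/A)
k(v) = 2 (k(v) = 1/(v/v) - ⅐*(-7) = 1/1 + 1 = 1 + 1 = 2)
1/k(-163) = 1/2 = ½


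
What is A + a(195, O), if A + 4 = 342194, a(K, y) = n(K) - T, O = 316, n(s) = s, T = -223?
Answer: 342608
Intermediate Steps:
a(K, y) = 223 + K (a(K, y) = K - 1*(-223) = K + 223 = 223 + K)
A = 342190 (A = -4 + 342194 = 342190)
A + a(195, O) = 342190 + (223 + 195) = 342190 + 418 = 342608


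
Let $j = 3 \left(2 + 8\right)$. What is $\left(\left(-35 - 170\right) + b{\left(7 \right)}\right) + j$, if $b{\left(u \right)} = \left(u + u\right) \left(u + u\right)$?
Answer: $21$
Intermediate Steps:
$j = 30$ ($j = 3 \cdot 10 = 30$)
$b{\left(u \right)} = 4 u^{2}$ ($b{\left(u \right)} = 2 u 2 u = 4 u^{2}$)
$\left(\left(-35 - 170\right) + b{\left(7 \right)}\right) + j = \left(\left(-35 - 170\right) + 4 \cdot 7^{2}\right) + 30 = \left(\left(-35 - 170\right) + 4 \cdot 49\right) + 30 = \left(-205 + 196\right) + 30 = -9 + 30 = 21$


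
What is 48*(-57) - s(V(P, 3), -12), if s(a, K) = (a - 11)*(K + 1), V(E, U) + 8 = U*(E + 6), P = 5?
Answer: -2582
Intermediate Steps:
V(E, U) = -8 + U*(6 + E) (V(E, U) = -8 + U*(E + 6) = -8 + U*(6 + E))
s(a, K) = (1 + K)*(-11 + a) (s(a, K) = (-11 + a)*(1 + K) = (1 + K)*(-11 + a))
48*(-57) - s(V(P, 3), -12) = 48*(-57) - (-11 + (-8 + 6*3 + 5*3) - 11*(-12) - 12*(-8 + 6*3 + 5*3)) = -2736 - (-11 + (-8 + 18 + 15) + 132 - 12*(-8 + 18 + 15)) = -2736 - (-11 + 25 + 132 - 12*25) = -2736 - (-11 + 25 + 132 - 300) = -2736 - 1*(-154) = -2736 + 154 = -2582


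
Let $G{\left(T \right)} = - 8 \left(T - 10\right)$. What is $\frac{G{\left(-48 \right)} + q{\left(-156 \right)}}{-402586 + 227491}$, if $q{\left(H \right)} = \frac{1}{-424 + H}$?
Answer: $- \frac{269119}{101555100} \approx -0.00265$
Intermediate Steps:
$G{\left(T \right)} = 80 - 8 T$ ($G{\left(T \right)} = - 8 \left(-10 + T\right) = 80 - 8 T$)
$\frac{G{\left(-48 \right)} + q{\left(-156 \right)}}{-402586 + 227491} = \frac{\left(80 - -384\right) + \frac{1}{-424 - 156}}{-402586 + 227491} = \frac{\left(80 + 384\right) + \frac{1}{-580}}{-175095} = \left(464 - \frac{1}{580}\right) \left(- \frac{1}{175095}\right) = \frac{269119}{580} \left(- \frac{1}{175095}\right) = - \frac{269119}{101555100}$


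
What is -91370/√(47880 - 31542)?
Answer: -45685*√16338/8169 ≈ -714.83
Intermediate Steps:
-91370/√(47880 - 31542) = -91370*√16338/16338 = -45685*√16338/8169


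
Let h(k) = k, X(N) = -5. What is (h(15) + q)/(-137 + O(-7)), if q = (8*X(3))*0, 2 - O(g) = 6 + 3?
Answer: -5/48 ≈ -0.10417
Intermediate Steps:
O(g) = -7 (O(g) = 2 - (6 + 3) = 2 - 1*9 = 2 - 9 = -7)
q = 0 (q = (8*(-5))*0 = -40*0 = 0)
(h(15) + q)/(-137 + O(-7)) = (15 + 0)/(-137 - 7) = 15/(-144) = 15*(-1/144) = -5/48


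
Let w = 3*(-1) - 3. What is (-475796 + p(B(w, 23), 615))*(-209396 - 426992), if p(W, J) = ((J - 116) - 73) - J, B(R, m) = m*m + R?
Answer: 302911142180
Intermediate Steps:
w = -6 (w = -3 - 3 = -6)
B(R, m) = R + m² (B(R, m) = m² + R = R + m²)
p(W, J) = -189 (p(W, J) = ((-116 + J) - 73) - J = (-189 + J) - J = -189)
(-475796 + p(B(w, 23), 615))*(-209396 - 426992) = (-475796 - 189)*(-209396 - 426992) = -475985*(-636388) = 302911142180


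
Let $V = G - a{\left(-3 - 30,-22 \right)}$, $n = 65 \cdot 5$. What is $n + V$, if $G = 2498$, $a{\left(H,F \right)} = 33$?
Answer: $2790$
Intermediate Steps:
$n = 325$
$V = 2465$ ($V = 2498 - 33 = 2465$)
$n + V = 325 + 2465 = 2790$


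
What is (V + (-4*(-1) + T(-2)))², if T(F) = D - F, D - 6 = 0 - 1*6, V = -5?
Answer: 1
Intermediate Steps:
D = 0 (D = 6 + (0 - 1*6) = 6 + (0 - 6) = 6 - 6 = 0)
T(F) = -F (T(F) = 0 - F = -F)
(V + (-4*(-1) + T(-2)))² = (-5 + (-4*(-1) - 1*(-2)))² = (-5 + (4 + 2))² = (-5 + 6)² = 1² = 1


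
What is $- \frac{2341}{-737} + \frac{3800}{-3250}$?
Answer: $\frac{96153}{47905} \approx 2.0072$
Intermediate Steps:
$- \frac{2341}{-737} + \frac{3800}{-3250} = \left(-2341\right) \left(- \frac{1}{737}\right) + 3800 \left(- \frac{1}{3250}\right) = \frac{2341}{737} - \frac{76}{65} = \frac{96153}{47905}$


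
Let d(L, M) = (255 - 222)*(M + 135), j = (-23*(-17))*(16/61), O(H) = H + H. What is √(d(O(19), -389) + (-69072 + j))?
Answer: I*√287824718/61 ≈ 278.12*I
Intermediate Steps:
O(H) = 2*H
j = 6256/61 (j = 391*(16*(1/61)) = 391*(16/61) = 6256/61 ≈ 102.56)
d(L, M) = 4455 + 33*M (d(L, M) = 33*(135 + M) = 4455 + 33*M)
√(d(O(19), -389) + (-69072 + j)) = √((4455 + 33*(-389)) + (-69072 + 6256/61)) = √((4455 - 12837) - 4207136/61) = √(-8382 - 4207136/61) = √(-4718438/61) = I*√287824718/61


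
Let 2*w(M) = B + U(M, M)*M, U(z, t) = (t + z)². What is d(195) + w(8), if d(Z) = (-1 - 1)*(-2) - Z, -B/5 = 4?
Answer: 823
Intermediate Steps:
B = -20 (B = -5*4 = -20)
d(Z) = 4 - Z (d(Z) = -2*(-2) - Z = 4 - Z)
w(M) = -10 + 2*M³ (w(M) = (-20 + (M + M)²*M)/2 = (-20 + (2*M)²*M)/2 = (-20 + (4*M²)*M)/2 = (-20 + 4*M³)/2 = -10 + 2*M³)
d(195) + w(8) = (4 - 1*195) + (-10 + 2*8³) = (4 - 195) + (-10 + 2*512) = -191 + (-10 + 1024) = -191 + 1014 = 823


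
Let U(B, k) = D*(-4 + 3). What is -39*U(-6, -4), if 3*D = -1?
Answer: -13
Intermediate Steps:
D = -⅓ (D = (⅓)*(-1) = -⅓ ≈ -0.33333)
U(B, k) = ⅓ (U(B, k) = -(-4 + 3)/3 = -⅓*(-1) = ⅓)
-39*U(-6, -4) = -39*⅓ = -13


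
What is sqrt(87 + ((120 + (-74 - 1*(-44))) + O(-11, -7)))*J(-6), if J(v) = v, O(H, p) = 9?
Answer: -6*sqrt(186) ≈ -81.829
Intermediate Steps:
sqrt(87 + ((120 + (-74 - 1*(-44))) + O(-11, -7)))*J(-6) = sqrt(87 + ((120 + (-74 - 1*(-44))) + 9))*(-6) = sqrt(87 + ((120 + (-74 + 44)) + 9))*(-6) = sqrt(87 + ((120 - 30) + 9))*(-6) = sqrt(87 + (90 + 9))*(-6) = sqrt(87 + 99)*(-6) = sqrt(186)*(-6) = -6*sqrt(186)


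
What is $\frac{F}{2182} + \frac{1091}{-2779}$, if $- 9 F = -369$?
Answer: $- \frac{2266623}{6063778} \approx -0.3738$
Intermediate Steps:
$F = 41$ ($F = \left(- \frac{1}{9}\right) \left(-369\right) = 41$)
$\frac{F}{2182} + \frac{1091}{-2779} = \frac{41}{2182} + \frac{1091}{-2779} = 41 \cdot \frac{1}{2182} + 1091 \left(- \frac{1}{2779}\right) = \frac{41}{2182} - \frac{1091}{2779} = - \frac{2266623}{6063778}$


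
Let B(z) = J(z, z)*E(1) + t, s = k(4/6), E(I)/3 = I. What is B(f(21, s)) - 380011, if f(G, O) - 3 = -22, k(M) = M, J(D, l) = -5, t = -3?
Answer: -380029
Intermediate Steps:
E(I) = 3*I
s = 2/3 (s = 4/6 = 4*(1/6) = 2/3 ≈ 0.66667)
f(G, O) = -19 (f(G, O) = 3 - 22 = -19)
B(z) = -18 (B(z) = -15 - 3 = -18)
B(f(21, s)) - 380011 = -18 - 380011 = -380029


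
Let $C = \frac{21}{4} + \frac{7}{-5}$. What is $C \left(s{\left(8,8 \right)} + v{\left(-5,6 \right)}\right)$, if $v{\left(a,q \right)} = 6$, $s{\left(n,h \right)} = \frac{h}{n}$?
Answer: $\frac{539}{20} \approx 26.95$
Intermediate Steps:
$C = \frac{77}{20}$ ($C = 21 \cdot \frac{1}{4} + 7 \left(- \frac{1}{5}\right) = \frac{21}{4} - \frac{7}{5} = \frac{77}{20} \approx 3.85$)
$C \left(s{\left(8,8 \right)} + v{\left(-5,6 \right)}\right) = \frac{77 \left(\frac{8}{8} + 6\right)}{20} = \frac{77 \left(8 \cdot \frac{1}{8} + 6\right)}{20} = \frac{77 \left(1 + 6\right)}{20} = \frac{77}{20} \cdot 7 = \frac{539}{20}$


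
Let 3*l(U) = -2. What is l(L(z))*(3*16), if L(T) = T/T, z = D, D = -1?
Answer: -32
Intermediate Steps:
z = -1
L(T) = 1
l(U) = -⅔ (l(U) = (⅓)*(-2) = -⅔)
l(L(z))*(3*16) = -2*16 = -⅔*48 = -32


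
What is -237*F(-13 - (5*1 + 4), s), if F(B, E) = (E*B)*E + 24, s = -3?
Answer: 41238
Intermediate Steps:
F(B, E) = 24 + B*E**2 (F(B, E) = (B*E)*E + 24 = B*E**2 + 24 = 24 + B*E**2)
-237*F(-13 - (5*1 + 4), s) = -237*(24 + (-13 - (5*1 + 4))*(-3)**2) = -237*(24 + (-13 - (5 + 4))*9) = -237*(24 + (-13 - 1*9)*9) = -237*(24 + (-13 - 9)*9) = -237*(24 - 22*9) = -237*(24 - 198) = -237*(-174) = 41238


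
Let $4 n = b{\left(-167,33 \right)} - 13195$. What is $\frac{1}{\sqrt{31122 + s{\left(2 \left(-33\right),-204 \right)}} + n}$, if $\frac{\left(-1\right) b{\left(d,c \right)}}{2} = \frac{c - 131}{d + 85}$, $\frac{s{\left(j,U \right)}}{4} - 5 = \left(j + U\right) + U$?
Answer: $- \frac{12677036}{41713576319} - \frac{26896 \sqrt{29246}}{291995034233} \approx -0.00031966$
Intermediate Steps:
$s{\left(j,U \right)} = 20 + 4 j + 8 U$ ($s{\left(j,U \right)} = 20 + 4 \left(\left(j + U\right) + U\right) = 20 + 4 \left(\left(U + j\right) + U\right) = 20 + 4 \left(j + 2 U\right) = 20 + \left(4 j + 8 U\right) = 20 + 4 j + 8 U$)
$b{\left(d,c \right)} = - \frac{2 \left(-131 + c\right)}{85 + d}$ ($b{\left(d,c \right)} = - 2 \frac{c - 131}{d + 85} = - 2 \frac{-131 + c}{85 + d} = - \frac{2 \left(-131 + c\right)}{85 + d}$)
$n = - \frac{541093}{164}$ ($n = \frac{\frac{2 \left(131 - 33\right)}{85 - 167} - 13195}{4} = \frac{\frac{2 \left(131 - 33\right)}{-82} - 13195}{4} = \frac{2 \left(- \frac{1}{82}\right) 98 - 13195}{4} = \frac{- \frac{98}{41} - 13195}{4} = \frac{1}{4} \left(- \frac{541093}{41}\right) = - \frac{541093}{164} \approx -3299.3$)
$\frac{1}{\sqrt{31122 + s{\left(2 \left(-33\right),-204 \right)}} + n} = \frac{1}{\sqrt{31122 + \left(20 + 4 \cdot 2 \left(-33\right) + 8 \left(-204\right)\right)} - \frac{541093}{164}} = \frac{1}{\sqrt{31122 + \left(20 + 4 \left(-66\right) - 1632\right)} - \frac{541093}{164}} = \frac{1}{\sqrt{31122 - 1876} - \frac{541093}{164}} = \frac{1}{\sqrt{29246} - \frac{541093}{164}} = \frac{1}{- \frac{541093}{164} + \sqrt{29246}}$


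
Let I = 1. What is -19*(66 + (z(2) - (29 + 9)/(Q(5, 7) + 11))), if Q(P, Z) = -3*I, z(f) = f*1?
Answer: -4807/4 ≈ -1201.8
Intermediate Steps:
z(f) = f
Q(P, Z) = -3 (Q(P, Z) = -3*1 = -3)
-19*(66 + (z(2) - (29 + 9)/(Q(5, 7) + 11))) = -19*(66 + (2 - (29 + 9)/(-3 + 11))) = -19*(66 + (2 - 38/8)) = -19*(66 + (2 - 1*19/4)) = -19*(66 + (2 - 19/4)) = -19*(66 - 11/4) = -19*253/4 = -4807/4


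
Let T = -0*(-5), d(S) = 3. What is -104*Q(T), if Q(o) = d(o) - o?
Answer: -312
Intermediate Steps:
T = 0 (T = -1*0 = 0)
Q(o) = 3 - o
-104*Q(T) = -104*(3 - 1*0) = -104*(3 + 0) = -104*3 = -312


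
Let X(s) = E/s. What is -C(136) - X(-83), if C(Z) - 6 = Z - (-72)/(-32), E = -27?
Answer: -46505/332 ≈ -140.08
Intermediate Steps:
C(Z) = 15/4 + Z (C(Z) = 6 + (Z - (-72)/(-32)) = 6 + (Z - (-72)*(-1)/32) = 6 + (Z - 1*9/4) = 6 + (Z - 9/4) = 6 + (-9/4 + Z) = 15/4 + Z)
X(s) = -27/s
-C(136) - X(-83) = -(15/4 + 136) - (-27)/(-83) = -1*559/4 - (-27)*(-1)/83 = -559/4 - 1*27/83 = -559/4 - 27/83 = -46505/332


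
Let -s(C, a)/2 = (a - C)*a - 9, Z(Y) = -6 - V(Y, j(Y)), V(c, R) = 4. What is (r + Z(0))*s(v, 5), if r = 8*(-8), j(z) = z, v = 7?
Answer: -2812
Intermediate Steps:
Z(Y) = -10 (Z(Y) = -6 - 1*4 = -6 - 4 = -10)
s(C, a) = 18 - 2*a*(a - C) (s(C, a) = -2*((a - C)*a - 9) = -2*(a*(a - C) - 9) = -2*(-9 + a*(a - C)) = 18 - 2*a*(a - C))
r = -64
(r + Z(0))*s(v, 5) = (-64 - 10)*(18 - 2*5**2 + 2*7*5) = -74*(18 - 2*25 + 70) = -74*(18 - 50 + 70) = -74*38 = -2812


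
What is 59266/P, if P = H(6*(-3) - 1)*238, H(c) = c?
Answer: -29633/2261 ≈ -13.106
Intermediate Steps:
P = -4522 (P = (6*(-3) - 1)*238 = (-18 - 1)*238 = -19*238 = -4522)
59266/P = 59266/(-4522) = 59266*(-1/4522) = -29633/2261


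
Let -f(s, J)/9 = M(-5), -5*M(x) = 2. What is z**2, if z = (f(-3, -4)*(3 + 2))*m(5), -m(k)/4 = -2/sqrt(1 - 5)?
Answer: -5184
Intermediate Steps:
M(x) = -2/5 (M(x) = -1/5*2 = -2/5)
f(s, J) = 18/5 (f(s, J) = -9*(-2/5) = 18/5)
m(k) = -4*I (m(k) = -(-8)/(sqrt(1 - 5)) = -(-8)/(sqrt(-4)) = -(-8)/(2*I) = -(-8)*(-I/2) = -4*I)
z = -72*I (z = (18*(3 + 2)/5)*(-4*I) = ((18/5)*5)*(-4*I) = 18*(-4*I) = -72*I ≈ -72.0*I)
z**2 = (-72*I)**2 = -5184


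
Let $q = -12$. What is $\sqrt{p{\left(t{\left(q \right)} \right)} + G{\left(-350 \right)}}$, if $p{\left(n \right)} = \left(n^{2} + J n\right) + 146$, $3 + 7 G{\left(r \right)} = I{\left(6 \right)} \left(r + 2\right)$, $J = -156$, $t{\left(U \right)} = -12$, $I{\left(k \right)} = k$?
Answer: $\frac{\sqrt{91301}}{7} \approx 43.166$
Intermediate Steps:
$G{\left(r \right)} = \frac{9}{7} + \frac{6 r}{7}$ ($G{\left(r \right)} = - \frac{3}{7} + \frac{6 \left(r + 2\right)}{7} = - \frac{3}{7} + \frac{6 \left(2 + r\right)}{7} = - \frac{3}{7} + \frac{12 + 6 r}{7} = - \frac{3}{7} + \left(\frac{12}{7} + \frac{6 r}{7}\right) = \frac{9}{7} + \frac{6 r}{7}$)
$p{\left(n \right)} = 146 + n^{2} - 156 n$ ($p{\left(n \right)} = \left(n^{2} - 156 n\right) + 146 = 146 + n^{2} - 156 n$)
$\sqrt{p{\left(t{\left(q \right)} \right)} + G{\left(-350 \right)}} = \sqrt{\left(146 + \left(-12\right)^{2} - -1872\right) + \left(\frac{9}{7} + \frac{6}{7} \left(-350\right)\right)} = \sqrt{\left(146 + 144 + 1872\right) + \left(\frac{9}{7} - 300\right)} = \sqrt{2162 - \frac{2091}{7}} = \sqrt{\frac{13043}{7}} = \frac{\sqrt{91301}}{7}$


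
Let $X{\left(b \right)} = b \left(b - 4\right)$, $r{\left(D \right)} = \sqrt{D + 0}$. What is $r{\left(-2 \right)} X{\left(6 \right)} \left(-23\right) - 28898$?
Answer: $-28898 - 276 i \sqrt{2} \approx -28898.0 - 390.32 i$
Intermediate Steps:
$r{\left(D \right)} = \sqrt{D}$
$X{\left(b \right)} = b \left(-4 + b\right)$
$r{\left(-2 \right)} X{\left(6 \right)} \left(-23\right) - 28898 = \sqrt{-2} \cdot 6 \left(-4 + 6\right) \left(-23\right) - 28898 = i \sqrt{2} \cdot 6 \cdot 2 \left(-23\right) - 28898 = i \sqrt{2} \cdot 12 \left(-23\right) - 28898 = 12 i \sqrt{2} \left(-23\right) - 28898 = - 276 i \sqrt{2} - 28898 = -28898 - 276 i \sqrt{2}$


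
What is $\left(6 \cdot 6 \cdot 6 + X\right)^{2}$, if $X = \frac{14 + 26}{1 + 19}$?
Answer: $47524$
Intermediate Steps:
$X = 2$ ($X = \frac{40}{20} = 40 \cdot \frac{1}{20} = 2$)
$\left(6 \cdot 6 \cdot 6 + X\right)^{2} = \left(6 \cdot 6 \cdot 6 + 2\right)^{2} = \left(36 \cdot 6 + 2\right)^{2} = \left(216 + 2\right)^{2} = 218^{2} = 47524$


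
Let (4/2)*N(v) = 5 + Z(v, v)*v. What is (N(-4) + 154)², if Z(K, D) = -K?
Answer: 88209/4 ≈ 22052.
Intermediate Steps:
N(v) = 5/2 - v²/2 (N(v) = (5 + (-v)*v)/2 = (5 - v²)/2 = 5/2 - v²/2)
(N(-4) + 154)² = ((5/2 - ½*(-4)²) + 154)² = ((5/2 - ½*16) + 154)² = ((5/2 - 8) + 154)² = (-11/2 + 154)² = (297/2)² = 88209/4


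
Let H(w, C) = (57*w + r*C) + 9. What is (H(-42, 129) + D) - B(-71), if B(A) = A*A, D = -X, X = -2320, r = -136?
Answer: -22650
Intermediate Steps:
H(w, C) = 9 - 136*C + 57*w (H(w, C) = (57*w - 136*C) + 9 = (-136*C + 57*w) + 9 = 9 - 136*C + 57*w)
D = 2320 (D = -1*(-2320) = 2320)
B(A) = A**2
(H(-42, 129) + D) - B(-71) = ((9 - 136*129 + 57*(-42)) + 2320) - 1*(-71)**2 = ((9 - 17544 - 2394) + 2320) - 1*5041 = (-19929 + 2320) - 5041 = -17609 - 5041 = -22650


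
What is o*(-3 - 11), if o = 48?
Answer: -672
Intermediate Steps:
o*(-3 - 11) = 48*(-3 - 11) = 48*(-14) = -672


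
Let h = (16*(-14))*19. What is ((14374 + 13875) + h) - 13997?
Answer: 9996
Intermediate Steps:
h = -4256 (h = -224*19 = -4256)
((14374 + 13875) + h) - 13997 = ((14374 + 13875) - 4256) - 13997 = (28249 - 4256) - 13997 = 23993 - 13997 = 9996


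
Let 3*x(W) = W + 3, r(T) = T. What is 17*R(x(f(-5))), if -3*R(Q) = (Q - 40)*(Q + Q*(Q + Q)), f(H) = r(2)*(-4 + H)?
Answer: 11475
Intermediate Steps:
f(H) = -8 + 2*H (f(H) = 2*(-4 + H) = -8 + 2*H)
x(W) = 1 + W/3 (x(W) = (W + 3)/3 = (3 + W)/3 = 1 + W/3)
R(Q) = -(-40 + Q)*(Q + 2*Q²)/3 (R(Q) = -(Q - 40)*(Q + Q*(Q + Q))/3 = -(-40 + Q)*(Q + Q*(2*Q))/3 = -(-40 + Q)*(Q + 2*Q²)/3)
17*R(x(f(-5))) = 17*((1 + (-8 + 2*(-5))/3)*(40 - 2*(1 + (-8 + 2*(-5))/3)² + 79*(1 + (-8 + 2*(-5))/3))/3) = 17*((1 + (-8 - 10)/3)*(40 - 2*(1 + (-8 - 10)/3)² + 79*(1 + (-8 - 10)/3))/3) = 17*((1 + (⅓)*(-18))*(40 - 2*(1 + (⅓)*(-18))² + 79*(1 + (⅓)*(-18)))/3) = 17*((1 - 6)*(40 - 2*(1 - 6)² + 79*(1 - 6))/3) = 17*((⅓)*(-5)*(40 - 2*(-5)² + 79*(-5))) = 17*((⅓)*(-5)*(40 - 2*25 - 395)) = 17*((⅓)*(-5)*(40 - 50 - 395)) = 17*((⅓)*(-5)*(-405)) = 17*675 = 11475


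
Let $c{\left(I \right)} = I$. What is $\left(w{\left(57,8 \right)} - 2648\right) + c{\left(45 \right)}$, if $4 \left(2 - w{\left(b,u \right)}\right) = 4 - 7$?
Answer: $- \frac{10401}{4} \approx -2600.3$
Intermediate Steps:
$w{\left(b,u \right)} = \frac{11}{4}$ ($w{\left(b,u \right)} = 2 - \frac{4 - 7}{4} = 2 - - \frac{3}{4} = 2 + \frac{3}{4} = \frac{11}{4}$)
$\left(w{\left(57,8 \right)} - 2648\right) + c{\left(45 \right)} = \left(\frac{11}{4} - 2648\right) + 45 = - \frac{10581}{4} + 45 = - \frac{10401}{4}$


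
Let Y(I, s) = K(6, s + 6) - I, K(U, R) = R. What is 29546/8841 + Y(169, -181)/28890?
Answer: 141757106/42569415 ≈ 3.3300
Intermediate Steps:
Y(I, s) = 6 + s - I (Y(I, s) = (s + 6) - I = (6 + s) - I = 6 + s - I)
29546/8841 + Y(169, -181)/28890 = 29546/8841 + (6 - 181 - 1*169)/28890 = 29546*(1/8841) + (6 - 181 - 169)*(1/28890) = 29546/8841 - 344*1/28890 = 29546/8841 - 172/14445 = 141757106/42569415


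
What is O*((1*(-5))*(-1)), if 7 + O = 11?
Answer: 20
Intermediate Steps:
O = 4 (O = -7 + 11 = 4)
O*((1*(-5))*(-1)) = 4*((1*(-5))*(-1)) = 4*(-5*(-1)) = 4*5 = 20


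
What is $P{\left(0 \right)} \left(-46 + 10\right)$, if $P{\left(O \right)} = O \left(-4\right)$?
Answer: $0$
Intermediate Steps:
$P{\left(O \right)} = - 4 O$
$P{\left(0 \right)} \left(-46 + 10\right) = \left(-4\right) 0 \left(-46 + 10\right) = 0 \left(-36\right) = 0$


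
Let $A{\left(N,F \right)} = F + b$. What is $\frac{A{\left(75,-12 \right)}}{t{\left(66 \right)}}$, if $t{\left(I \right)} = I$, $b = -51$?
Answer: $- \frac{21}{22} \approx -0.95455$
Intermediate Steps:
$A{\left(N,F \right)} = -51 + F$ ($A{\left(N,F \right)} = F - 51 = -51 + F$)
$\frac{A{\left(75,-12 \right)}}{t{\left(66 \right)}} = \frac{-51 - 12}{66} = \left(-63\right) \frac{1}{66} = - \frac{21}{22}$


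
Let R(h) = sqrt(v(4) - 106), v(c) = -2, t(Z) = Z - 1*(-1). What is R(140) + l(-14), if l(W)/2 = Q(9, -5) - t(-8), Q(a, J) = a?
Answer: 32 + 6*I*sqrt(3) ≈ 32.0 + 10.392*I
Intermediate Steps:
t(Z) = 1 + Z (t(Z) = Z + 1 = 1 + Z)
l(W) = 32 (l(W) = 2*(9 - (1 - 8)) = 2*(9 - 1*(-7)) = 2*(9 + 7) = 2*16 = 32)
R(h) = 6*I*sqrt(3) (R(h) = sqrt(-2 - 106) = sqrt(-108) = 6*I*sqrt(3))
R(140) + l(-14) = 6*I*sqrt(3) + 32 = 32 + 6*I*sqrt(3)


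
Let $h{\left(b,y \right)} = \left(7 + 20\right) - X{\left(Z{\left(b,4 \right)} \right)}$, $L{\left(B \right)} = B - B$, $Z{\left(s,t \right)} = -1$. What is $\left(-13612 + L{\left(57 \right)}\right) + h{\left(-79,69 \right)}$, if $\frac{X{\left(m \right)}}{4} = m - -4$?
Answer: $-13597$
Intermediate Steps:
$X{\left(m \right)} = 16 + 4 m$ ($X{\left(m \right)} = 4 \left(m - -4\right) = 4 \left(m + 4\right) = 4 \left(4 + m\right) = 16 + 4 m$)
$L{\left(B \right)} = 0$
$h{\left(b,y \right)} = 15$ ($h{\left(b,y \right)} = \left(7 + 20\right) - \left(16 + 4 \left(-1\right)\right) = 27 - \left(16 - 4\right) = 27 - 12 = 15$)
$\left(-13612 + L{\left(57 \right)}\right) + h{\left(-79,69 \right)} = \left(-13612 + 0\right) + 15 = -13612 + 15 = -13597$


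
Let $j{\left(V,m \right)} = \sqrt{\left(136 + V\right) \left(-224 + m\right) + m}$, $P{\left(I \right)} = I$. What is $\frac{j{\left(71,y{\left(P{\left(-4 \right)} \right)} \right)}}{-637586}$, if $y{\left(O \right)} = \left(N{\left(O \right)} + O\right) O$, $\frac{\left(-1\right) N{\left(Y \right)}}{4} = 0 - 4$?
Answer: $- \frac{2 i \sqrt{3522}}{318793} \approx - 0.00037232 i$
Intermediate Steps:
$N{\left(Y \right)} = 16$ ($N{\left(Y \right)} = - 4 \left(0 - 4\right) = \left(-4\right) \left(-4\right) = 16$)
$y{\left(O \right)} = O \left(16 + O\right)$ ($y{\left(O \right)} = \left(16 + O\right) O = O \left(16 + O\right)$)
$j{\left(V,m \right)} = \sqrt{m + \left(-224 + m\right) \left(136 + V\right)}$ ($j{\left(V,m \right)} = \sqrt{\left(-224 + m\right) \left(136 + V\right) + m} = \sqrt{m + \left(-224 + m\right) \left(136 + V\right)}$)
$\frac{j{\left(71,y{\left(P{\left(-4 \right)} \right)} \right)}}{-637586} = \frac{\sqrt{-30464 - 15904 + 137 \left(- 4 \left(16 - 4\right)\right) + 71 \left(- 4 \left(16 - 4\right)\right)}}{-637586} = \sqrt{-30464 - 15904 + 137 \left(\left(-4\right) 12\right) + 71 \left(\left(-4\right) 12\right)} \left(- \frac{1}{637586}\right) = \sqrt{-30464 - 15904 + 137 \left(-48\right) + 71 \left(-48\right)} \left(- \frac{1}{637586}\right) = \sqrt{-30464 - 15904 - 6576 - 3408} \left(- \frac{1}{637586}\right) = \sqrt{-56352} \left(- \frac{1}{637586}\right) = 4 i \sqrt{3522} \left(- \frac{1}{637586}\right) = - \frac{2 i \sqrt{3522}}{318793}$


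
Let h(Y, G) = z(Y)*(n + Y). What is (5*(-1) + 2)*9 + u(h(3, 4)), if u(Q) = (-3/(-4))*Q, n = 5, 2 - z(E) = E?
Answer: -33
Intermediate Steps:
z(E) = 2 - E
h(Y, G) = (2 - Y)*(5 + Y)
u(Q) = 3*Q/4 (u(Q) = (-3*(-1/4))*Q = 3*Q/4)
(5*(-1) + 2)*9 + u(h(3, 4)) = (5*(-1) + 2)*9 + 3*(-(-2 + 3)*(5 + 3))/4 = (-5 + 2)*9 + 3*(-1*1*8)/4 = -3*9 + (3/4)*(-8) = -27 - 6 = -33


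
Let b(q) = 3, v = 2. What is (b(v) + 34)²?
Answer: 1369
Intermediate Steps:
(b(v) + 34)² = (3 + 34)² = 37² = 1369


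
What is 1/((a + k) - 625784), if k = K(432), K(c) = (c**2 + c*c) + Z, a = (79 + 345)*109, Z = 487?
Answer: -1/205833 ≈ -4.8583e-6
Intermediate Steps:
a = 46216 (a = 424*109 = 46216)
K(c) = 487 + 2*c**2 (K(c) = (c**2 + c*c) + 487 = (c**2 + c**2) + 487 = 2*c**2 + 487 = 487 + 2*c**2)
k = 373735 (k = 487 + 2*432**2 = 487 + 2*186624 = 487 + 373248 = 373735)
1/((a + k) - 625784) = 1/((46216 + 373735) - 625784) = 1/(419951 - 625784) = 1/(-205833) = -1/205833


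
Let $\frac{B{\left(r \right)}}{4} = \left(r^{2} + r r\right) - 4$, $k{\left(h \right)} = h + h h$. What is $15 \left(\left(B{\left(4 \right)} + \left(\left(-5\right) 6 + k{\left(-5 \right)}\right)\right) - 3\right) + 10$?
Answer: $1495$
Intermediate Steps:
$k{\left(h \right)} = h + h^{2}$
$B{\left(r \right)} = -16 + 8 r^{2}$ ($B{\left(r \right)} = 4 \left(\left(r^{2} + r r\right) - 4\right) = 4 \left(\left(r^{2} + r^{2}\right) - 4\right) = 4 \left(2 r^{2} - 4\right) = 4 \left(-4 + 2 r^{2}\right) = -16 + 8 r^{2}$)
$15 \left(\left(B{\left(4 \right)} + \left(\left(-5\right) 6 + k{\left(-5 \right)}\right)\right) - 3\right) + 10 = 15 \left(\left(\left(-16 + 8 \cdot 4^{2}\right) - \left(30 + 5 \left(1 - 5\right)\right)\right) - 3\right) + 10 = 15 \left(\left(\left(-16 + 8 \cdot 16\right) - 10\right) - 3\right) + 10 = 15 \left(\left(\left(-16 + 128\right) + \left(-30 + 20\right)\right) - 3\right) + 10 = 15 \left(\left(112 - 10\right) - 3\right) + 10 = 15 \left(102 - 3\right) + 10 = 15 \cdot 99 + 10 = 1485 + 10 = 1495$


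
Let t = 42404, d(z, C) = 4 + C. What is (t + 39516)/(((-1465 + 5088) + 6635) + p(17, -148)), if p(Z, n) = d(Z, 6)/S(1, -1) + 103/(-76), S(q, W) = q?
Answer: 1245184/156053 ≈ 7.9792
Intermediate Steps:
p(Z, n) = 657/76 (p(Z, n) = (4 + 6)/1 + 103/(-76) = 10*1 + 103*(-1/76) = 10 - 103/76 = 657/76)
(t + 39516)/(((-1465 + 5088) + 6635) + p(17, -148)) = (42404 + 39516)/(((-1465 + 5088) + 6635) + 657/76) = 81920/((3623 + 6635) + 657/76) = 81920/(10258 + 657/76) = 81920/(780265/76) = 81920*(76/780265) = 1245184/156053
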